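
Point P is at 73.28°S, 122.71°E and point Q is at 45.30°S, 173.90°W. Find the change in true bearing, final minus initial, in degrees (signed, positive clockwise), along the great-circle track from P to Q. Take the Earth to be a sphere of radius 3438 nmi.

-57.4°

At departure: θ₁ = atan2(sin Δλ cos φ₂, cos φ₁ sin φ₂ − sin φ₁ cos φ₂ cos Δλ) = 81.21°
At arrival: θ₂ = atan2(sin Δλ cos φ₁, −cos φ₂ sin φ₁ + sin φ₂ cos φ₁ cos Δλ) = 23.84°
Δθ = θ₂ − θ₁ = -57.4°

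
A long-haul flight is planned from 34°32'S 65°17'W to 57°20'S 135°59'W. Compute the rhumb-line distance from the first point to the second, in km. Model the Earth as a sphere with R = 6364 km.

Rhumb course C = atan2(Δλ, Δψ) with Δψ = ln[tan(π/4+φ₂/2)/tan(π/4+φ₁/2)] = -0.5845, Δλ = -1.2339 → C = 244.65°
d = R·|Δφ| / |cos C| = 6364·0.39794 / 0.42808 = 5916 km

5916 km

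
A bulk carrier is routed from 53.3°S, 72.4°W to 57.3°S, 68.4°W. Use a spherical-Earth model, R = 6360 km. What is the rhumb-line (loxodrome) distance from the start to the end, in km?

Δψ = ln[tan(π/4+φ₂/2)/tan(π/4+φ₁/2)] = -0.1228;  Δφ = -0.0698 rad,  Δλ = +0.0698 rad
q = Δφ/Δψ = 0.5687
d = R·√(Δφ² + q²Δλ²) = 6360·0.08031 = 511 km

511 km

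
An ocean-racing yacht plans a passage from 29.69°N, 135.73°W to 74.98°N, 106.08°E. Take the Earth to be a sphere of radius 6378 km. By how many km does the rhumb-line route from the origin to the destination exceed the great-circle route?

1049 km

Great circle: cos σ = sin φ₁ sin φ₂ + cos φ₁ cos φ₂ cos Δλ,  σ = 1.1896 rad → d_gc = 7587.3 km
Rhumb line: Δψ = +1.4832, q = Δφ/Δψ = 0.5330, d_rh = R√(Δφ²+q²Δλ²) = 8636.1 km
Excess = 8636.1 − 7587.3 = 1048.8 ≈ 1049 km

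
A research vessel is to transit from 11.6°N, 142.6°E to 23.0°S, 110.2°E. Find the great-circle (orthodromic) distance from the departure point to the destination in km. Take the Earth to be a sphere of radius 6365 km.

Haversine: a = sin²(Δφ/2)+cos φ₁ cos φ₂ sin²(Δλ/2) = 0.15862;  σ = 2·atan2(√a,√(1−a))
σ = 46.940° → d = Rσ = 6365·0.81925 = 5215 km

5215 km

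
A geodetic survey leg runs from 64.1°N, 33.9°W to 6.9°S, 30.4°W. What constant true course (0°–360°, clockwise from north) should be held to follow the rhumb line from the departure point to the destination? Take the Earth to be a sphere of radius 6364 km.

Δψ = ln[tan(π/4+φ₂/2)/tan(π/4+φ₁/2)] = -1.5906
Δλ = +0.0611 rad (taken the short way round)
course = atan2(Δλ, Δψ) = 177.80°

177.8°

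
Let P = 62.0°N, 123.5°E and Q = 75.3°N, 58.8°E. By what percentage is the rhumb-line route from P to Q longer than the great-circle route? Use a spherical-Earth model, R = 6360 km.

Great circle: σ = 0.4395 rad → d_gc = Rσ = 2795.3 km
Rhumb: Δφ = +0.2321, Δλ = -1.1292, Δψ = +0.6590, q = Δφ/Δψ = 0.3522 → d_rh = R√(Δφ²+q²Δλ²) = 2928.9 km
Excess = (2928.9 − 2795.3) / 2795.3 = 133.6 / 2795.3 = 4.78% ≈ 4.8%

4.8%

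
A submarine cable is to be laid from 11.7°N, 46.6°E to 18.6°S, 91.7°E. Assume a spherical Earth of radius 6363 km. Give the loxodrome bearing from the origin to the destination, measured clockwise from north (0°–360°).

124.3°

Meridional parts: M(φ₁)=+0.2056, M(φ₂)=-0.3305 → ΔM = -0.5361;  Δλ = +0.7871 rad
tan C = Δλ / ΔM = -1.4682 → C = 124.26°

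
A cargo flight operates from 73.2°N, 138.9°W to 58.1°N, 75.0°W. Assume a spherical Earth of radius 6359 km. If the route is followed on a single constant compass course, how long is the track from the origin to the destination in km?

3289 km

Rhumb course C = atan2(Δλ, Δψ) with Δψ = ln[tan(π/4+φ₂/2)/tan(π/4+φ₁/2)] = -0.6603, Δλ = +1.1153 → C = 120.63°
d = R·|Δφ| / |cos C| = 6359·0.26354 / 0.50948 = 3289 km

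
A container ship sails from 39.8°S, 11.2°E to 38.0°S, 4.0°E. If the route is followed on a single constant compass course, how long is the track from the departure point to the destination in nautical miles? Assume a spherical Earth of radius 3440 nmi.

353 nmi

Rhumb course C = atan2(Δλ, Δψ) with Δψ = ln[tan(π/4+φ₂/2)/tan(π/4+φ₁/2)] = +0.0404, Δλ = -0.1257 → C = 287.81°
d = R·|Δφ| / |cos C| = 3440·0.03142 / 0.30587 = 353 nmi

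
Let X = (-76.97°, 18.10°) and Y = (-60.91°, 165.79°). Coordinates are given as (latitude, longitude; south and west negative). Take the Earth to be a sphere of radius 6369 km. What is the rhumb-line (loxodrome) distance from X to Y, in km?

5885 km

Rhumb course C = atan2(Δλ, Δψ) with Δψ = ln[tan(π/4+φ₂/2)/tan(π/4+φ₁/2)] = +0.8206, Δλ = +2.5777 → C = 72.34°
d = R·|Δφ| / |cos C| = 6369·0.28030 / 0.30336 = 5885 km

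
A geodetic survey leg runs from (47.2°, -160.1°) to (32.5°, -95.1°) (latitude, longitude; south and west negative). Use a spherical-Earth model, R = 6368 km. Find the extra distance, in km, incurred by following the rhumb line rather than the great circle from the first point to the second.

Great circle: cos σ = sin φ₁ sin φ₂ + cos φ₁ cos φ₂ cos Δλ,  σ = 0.8810 rad → d_gc = 5610.0 km
Rhumb line: Δψ = -0.3364, q = Δφ/Δψ = 0.7627, d_rh = R√(Δφ²+q²Δλ²) = 5746.8 km
Excess = 5746.8 − 5610.0 = 136.8 ≈ 137 km

137 km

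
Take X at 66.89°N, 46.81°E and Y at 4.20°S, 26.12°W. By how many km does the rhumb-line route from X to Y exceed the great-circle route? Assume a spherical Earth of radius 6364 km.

255 km

Great circle: cos σ = sin φ₁ sin φ₂ + cos φ₁ cos φ₂ cos Δλ,  σ = 1.5232 rad → d_gc = 9693.9 km
Rhumb line: Δψ = -1.6608, q = Δφ/Δψ = 0.7471, d_rh = R√(Δφ²+q²Δλ²) = 9948.6 km
Excess = 9948.6 − 9693.9 = 254.7 ≈ 255 km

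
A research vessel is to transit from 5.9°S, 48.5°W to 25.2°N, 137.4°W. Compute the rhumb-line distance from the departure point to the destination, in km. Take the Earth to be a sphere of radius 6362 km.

10206 km

Rhumb course C = atan2(Δλ, Δψ) with Δψ = ln[tan(π/4+φ₂/2)/tan(π/4+φ₁/2)] = +0.5579, Δλ = -1.5516 → C = 289.78°
d = R·|Δφ| / |cos C| = 6362·0.54280 / 0.33835 = 10206 km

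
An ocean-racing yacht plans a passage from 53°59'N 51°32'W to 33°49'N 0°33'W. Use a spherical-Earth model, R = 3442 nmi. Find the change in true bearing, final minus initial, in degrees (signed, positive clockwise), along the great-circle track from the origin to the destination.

At departure: θ₁ = atan2(sin Δλ cos φ₂, cos φ₁ sin φ₂ − sin φ₁ cos φ₂ cos Δλ) = 98.44°
At arrival: θ₂ = atan2(sin Δλ cos φ₁, −cos φ₂ sin φ₁ + sin φ₂ cos φ₁ cos Δλ) = 135.57°
Δθ = θ₂ − θ₁ = +37.1°

+37.1°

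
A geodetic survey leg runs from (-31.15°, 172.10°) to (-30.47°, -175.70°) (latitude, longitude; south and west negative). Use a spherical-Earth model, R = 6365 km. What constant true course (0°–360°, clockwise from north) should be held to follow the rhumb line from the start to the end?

86.3°

Δψ = ln[tan(π/4+φ₂/2)/tan(π/4+φ₁/2)] = +0.0138
Δλ = +0.2129 rad (taken the short way round)
course = atan2(Δλ, Δψ) = 86.29°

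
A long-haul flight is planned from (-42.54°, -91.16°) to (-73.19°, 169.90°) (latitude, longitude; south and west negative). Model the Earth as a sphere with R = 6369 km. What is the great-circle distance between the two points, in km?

Haversine: a = sin²(Δφ/2)+cos φ₁ cos φ₂ sin²(Δλ/2) = 0.19295;  σ = 2·atan2(√a,√(1−a))
σ = 52.113° → d = Rσ = 6369·0.90955 = 5793 km

5793 km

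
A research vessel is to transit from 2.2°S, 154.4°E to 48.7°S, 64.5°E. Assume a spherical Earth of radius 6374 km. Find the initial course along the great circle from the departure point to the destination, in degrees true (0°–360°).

N = sin Δλ·cos φ₂ = -0.6600;  D = cos φ₁ sin φ₂ − sin φ₁ cos φ₂ cos Δλ = -0.7507
initial course = atan2(N, D) = 221.32°

221.3°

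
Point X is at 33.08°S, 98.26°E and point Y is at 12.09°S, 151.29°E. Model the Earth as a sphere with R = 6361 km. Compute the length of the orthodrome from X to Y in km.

5842 km

Haversine: a = sin²(Δφ/2)+cos φ₁ cos φ₂ sin²(Δλ/2) = 0.19647;  σ = 2·atan2(√a,√(1−a))
σ = 52.623° → d = Rσ = 6361·0.91844 = 5842 km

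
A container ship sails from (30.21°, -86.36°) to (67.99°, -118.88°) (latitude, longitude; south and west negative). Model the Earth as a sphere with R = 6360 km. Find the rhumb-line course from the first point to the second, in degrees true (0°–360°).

Δψ = ln[tan(π/4+φ₂/2)/tan(π/4+φ₁/2)] = +1.0839
Δλ = -0.5676 rad (taken the short way round)
course = atan2(Δλ, Δψ) = 332.36°

332.4°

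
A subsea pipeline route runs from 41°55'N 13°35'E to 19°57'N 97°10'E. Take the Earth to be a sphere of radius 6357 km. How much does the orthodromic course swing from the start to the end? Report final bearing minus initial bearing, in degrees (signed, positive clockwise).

At departure: θ₁ = atan2(sin Δλ cos φ₂, cos φ₁ sin φ₂ − sin φ₁ cos φ₂ cos Δλ) = 78.87°
At arrival: θ₂ = atan2(sin Δλ cos φ₁, −cos φ₂ sin φ₁ + sin φ₂ cos φ₁ cos Δλ) = 129.04°
Δθ = θ₂ − θ₁ = +50.2°

+50.2°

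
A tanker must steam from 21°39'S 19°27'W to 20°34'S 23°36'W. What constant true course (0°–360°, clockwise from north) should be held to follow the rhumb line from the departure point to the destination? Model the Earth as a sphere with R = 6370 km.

285.6°

Δψ = ln[tan(π/4+φ₂/2)/tan(π/4+φ₁/2)] = +0.0203
Δλ = -0.0724 rad (taken the short way round)
course = atan2(Δλ, Δψ) = 285.63°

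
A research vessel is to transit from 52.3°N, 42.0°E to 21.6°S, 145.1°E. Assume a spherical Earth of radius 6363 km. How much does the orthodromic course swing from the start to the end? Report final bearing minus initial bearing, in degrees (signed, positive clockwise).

+45.3°

At departure: θ₁ = atan2(sin Δλ cos φ₂, cos φ₁ sin φ₂ − sin φ₁ cos φ₂ cos Δλ) = 93.69°
At arrival: θ₂ = atan2(sin Δλ cos φ₁, −cos φ₂ sin φ₁ + sin φ₂ cos φ₁ cos Δλ) = 138.98°
Δθ = θ₂ − θ₁ = +45.3°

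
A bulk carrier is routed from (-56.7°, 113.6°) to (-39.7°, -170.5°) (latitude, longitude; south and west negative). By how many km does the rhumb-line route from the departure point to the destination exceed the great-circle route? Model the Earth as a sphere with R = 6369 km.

256 km

Great circle: cos σ = sin φ₁ sin φ₂ + cos φ₁ cos φ₂ cos Δλ,  σ = 0.8805 rad → d_gc = 5607.7 km
Rhumb line: Δψ = +0.4510, q = Δφ/Δψ = 0.6579, d_rh = R√(Δφ²+q²Δλ²) = 5863.3 km
Excess = 5863.3 − 5607.7 = 255.6 ≈ 256 km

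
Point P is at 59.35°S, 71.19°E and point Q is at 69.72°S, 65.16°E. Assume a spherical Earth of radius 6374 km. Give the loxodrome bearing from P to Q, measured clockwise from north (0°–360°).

193.9°

Meridional parts: M(φ₁)=-1.2945, M(φ₂)=-1.7212 → ΔM = -0.4267;  Δλ = -0.1052 rad
tan C = Δλ / ΔM = +0.2466 → C = 193.85°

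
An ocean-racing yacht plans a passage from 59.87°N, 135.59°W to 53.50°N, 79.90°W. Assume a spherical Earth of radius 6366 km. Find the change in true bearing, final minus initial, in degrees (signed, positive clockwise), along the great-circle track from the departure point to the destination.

+47.7°

At departure: θ₁ = atan2(sin Δλ cos φ₂, cos φ₁ sin φ₂ − sin φ₁ cos φ₂ cos Δλ) = 76.99°
At arrival: θ₂ = atan2(sin Δλ cos φ₁, −cos φ₂ sin φ₁ + sin φ₂ cos φ₁ cos Δλ) = 124.69°
Δθ = θ₂ − θ₁ = +47.7°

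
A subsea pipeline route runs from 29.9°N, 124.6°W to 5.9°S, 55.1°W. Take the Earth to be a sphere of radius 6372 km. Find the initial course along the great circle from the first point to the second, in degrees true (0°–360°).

N = sin Δλ·cos φ₂ = +0.9317;  D = cos φ₁ sin φ₂ − sin φ₁ cos φ₂ cos Δλ = -0.2628
initial course = atan2(N, D) = 105.75°

105.7°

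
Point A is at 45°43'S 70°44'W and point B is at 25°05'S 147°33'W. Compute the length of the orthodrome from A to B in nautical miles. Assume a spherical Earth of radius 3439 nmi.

3806 nmi

cos σ = sin φ₁ sin φ₂ + cos φ₁ cos φ₂ cos Δλ
      = sin(-45.72°)sin(-25.08°) + cos(-45.72°)cos(-25.08°)cos(-76.82°) = 0.4477
σ = 63.403° → d = Rσ = 3439·1.10659 = 3806 nmi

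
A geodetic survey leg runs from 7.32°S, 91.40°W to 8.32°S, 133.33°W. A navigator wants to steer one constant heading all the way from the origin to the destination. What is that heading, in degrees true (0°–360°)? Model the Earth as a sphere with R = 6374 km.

268.6°

Δψ = ln[tan(π/4+φ₂/2)/tan(π/4+φ₁/2)] = -0.0176
Δλ = -0.7318 rad (taken the short way round)
course = atan2(Δλ, Δψ) = 268.62°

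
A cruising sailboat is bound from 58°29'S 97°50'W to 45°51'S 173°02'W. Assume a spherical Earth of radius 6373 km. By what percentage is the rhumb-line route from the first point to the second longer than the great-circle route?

Great circle: σ = 0.7888 rad → d_gc = Rσ = 5027.1 km
Rhumb: Δφ = +0.2205, Δλ = -1.3125, Δψ = +0.3627, q = Δφ/Δψ = 0.6080 → d_rh = R√(Δφ²+q²Δλ²) = 5275.9 km
Excess = (5275.9 − 5027.1) / 5027.1 = 248.8 / 5027.1 = 4.949% ≈ 4.9%

4.9%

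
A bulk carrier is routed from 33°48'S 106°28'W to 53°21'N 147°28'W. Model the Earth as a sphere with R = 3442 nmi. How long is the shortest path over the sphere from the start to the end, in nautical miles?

Haversine: a = sin²(Δφ/2)+cos φ₁ cos φ₂ sin²(Δλ/2) = 0.53598;  σ = 2·atan2(√a,√(1−a))
σ = 94.126° → d = Rσ = 3442·1.64281 = 5655 nmi

5655 nmi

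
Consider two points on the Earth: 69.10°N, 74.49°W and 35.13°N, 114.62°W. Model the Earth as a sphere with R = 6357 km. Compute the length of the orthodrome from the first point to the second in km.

4491 km

Haversine: a = sin²(Δφ/2)+cos φ₁ cos φ₂ sin²(Δλ/2) = 0.11968;  σ = 2·atan2(√a,√(1−a))
σ = 40.479° → d = Rσ = 6357·0.70649 = 4491 km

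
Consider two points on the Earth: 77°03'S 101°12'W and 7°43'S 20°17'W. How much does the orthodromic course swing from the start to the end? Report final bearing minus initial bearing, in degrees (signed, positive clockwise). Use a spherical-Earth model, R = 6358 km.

-69.9°

Initial bearing θ₁ = atan2(sin Δλ cos φ₂, cos φ₁ sin φ₂ − sin φ₁ cos φ₂ cos Δλ) = 82.87°
Final bearing θ₂ = (initial bearing from the destination back to the start) + 180° = 12.97°
Δθ = θ₂ − θ₁ = -69.9°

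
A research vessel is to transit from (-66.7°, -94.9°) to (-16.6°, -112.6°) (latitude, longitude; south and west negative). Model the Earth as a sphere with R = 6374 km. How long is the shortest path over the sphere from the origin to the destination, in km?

5721 km

Haversine: a = sin²(Δφ/2)+cos φ₁ cos φ₂ sin²(Δλ/2) = 0.18825;  σ = 2·atan2(√a,√(1−a))
σ = 51.427° → d = Rσ = 6374·0.89758 = 5721 km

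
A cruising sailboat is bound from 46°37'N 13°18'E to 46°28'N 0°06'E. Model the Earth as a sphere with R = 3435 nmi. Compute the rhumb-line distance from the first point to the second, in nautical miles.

544 nmi

Δψ = ln[tan(π/4+φ₂/2)/tan(π/4+φ₁/2)] = -0.0038;  Δφ = -0.0026 rad,  Δλ = -0.2304 rad
q = Δφ/Δψ = 0.6878
d = R·√(Δφ² + q²Δλ²) = 3435·0.15849 = 544 nmi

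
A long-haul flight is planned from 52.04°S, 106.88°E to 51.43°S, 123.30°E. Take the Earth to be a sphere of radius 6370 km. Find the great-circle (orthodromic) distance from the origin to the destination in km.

1130 km

Haversine: a = sin²(Δφ/2)+cos φ₁ cos φ₂ sin²(Δλ/2) = 0.00785;  σ = 2·atan2(√a,√(1−a))
σ = 10.165° → d = Rσ = 6370·0.17742 = 1130 km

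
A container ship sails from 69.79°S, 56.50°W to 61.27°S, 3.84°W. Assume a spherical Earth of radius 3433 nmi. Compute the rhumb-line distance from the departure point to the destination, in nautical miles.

Rhumb course C = atan2(Δλ, Δψ) with Δψ = ln[tan(π/4+φ₂/2)/tan(π/4+φ₁/2)] = +0.3626, Δλ = +0.9191 → C = 68.47°
d = R·|Δφ| / |cos C| = 3433·0.14870 / 0.36698 = 1391 nmi

1391 nmi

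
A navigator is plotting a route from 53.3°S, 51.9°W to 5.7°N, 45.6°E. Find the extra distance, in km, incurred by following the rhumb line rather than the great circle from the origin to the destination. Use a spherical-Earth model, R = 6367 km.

350 km

Great circle: cos σ = sin φ₁ sin φ₂ + cos φ₁ cos φ₂ cos Δλ,  σ = 1.7287 rad → d_gc = 11006.7 km
Rhumb line: Δψ = +1.2032, q = Δφ/Δψ = 0.8558, d_rh = R√(Δφ²+q²Δλ²) = 11356.4 km
Excess = 11356.4 − 11006.7 = 349.7 ≈ 350 km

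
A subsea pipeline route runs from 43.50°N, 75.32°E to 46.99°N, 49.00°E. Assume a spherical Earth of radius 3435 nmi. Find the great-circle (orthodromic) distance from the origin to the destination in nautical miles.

1125 nmi

Haversine: a = sin²(Δφ/2)+cos φ₁ cos φ₂ sin²(Δλ/2) = 0.02657;  σ = 2·atan2(√a,√(1−a))
σ = 18.764° → d = Rσ = 3435·0.32750 = 1125 nmi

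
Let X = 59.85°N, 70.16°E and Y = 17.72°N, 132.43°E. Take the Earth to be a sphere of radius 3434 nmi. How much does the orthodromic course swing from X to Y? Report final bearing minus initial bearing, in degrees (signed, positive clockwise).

+44.1°

Initial bearing θ₁ = atan2(sin Δλ cos φ₂, cos φ₁ sin φ₂ − sin φ₁ cos φ₂ cos Δλ) = 105.28°
Final bearing θ₂ = (initial bearing from the destination back to the start) + 180° = 149.43°
Δθ = θ₂ − θ₁ = +44.1°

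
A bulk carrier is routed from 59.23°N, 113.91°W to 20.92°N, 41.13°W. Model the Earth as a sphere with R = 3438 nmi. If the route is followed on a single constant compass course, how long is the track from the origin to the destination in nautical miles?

3928 nmi

Rhumb course C = atan2(Δλ, Δψ) with Δψ = ln[tan(π/4+φ₂/2)/tan(π/4+φ₁/2)] = -0.9169, Δλ = +1.2703 → C = 125.82°
d = R·|Δφ| / |cos C| = 3438·0.66864 / 0.58527 = 3928 nmi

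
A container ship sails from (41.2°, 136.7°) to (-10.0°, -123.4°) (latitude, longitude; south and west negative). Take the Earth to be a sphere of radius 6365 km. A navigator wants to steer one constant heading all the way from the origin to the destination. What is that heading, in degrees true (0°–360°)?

119.0°

Δψ = ln[tan(π/4+φ₂/2)/tan(π/4+φ₁/2)] = -0.9659
Δλ = +1.7436 rad (taken the short way round)
course = atan2(Δλ, Δψ) = 118.99°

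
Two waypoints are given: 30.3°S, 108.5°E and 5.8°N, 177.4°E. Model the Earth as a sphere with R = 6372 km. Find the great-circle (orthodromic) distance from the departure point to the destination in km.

8345 km

cos σ = sin φ₁ sin φ₂ + cos φ₁ cos φ₂ cos Δλ
      = sin(-30.30°)sin(5.80°) + cos(-30.30°)cos(5.80°)cos(68.90°) = 0.2582
σ = 75.034° → d = Rσ = 6372·1.30959 = 8345 km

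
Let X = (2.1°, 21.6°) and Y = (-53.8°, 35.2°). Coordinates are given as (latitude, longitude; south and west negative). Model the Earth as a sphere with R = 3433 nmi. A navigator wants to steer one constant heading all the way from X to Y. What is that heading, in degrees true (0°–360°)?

168.4°

Δψ = ln[tan(π/4+φ₂/2)/tan(π/4+φ₁/2)] = -1.1549
Δλ = +0.2374 rad (taken the short way round)
course = atan2(Δλ, Δψ) = 168.39°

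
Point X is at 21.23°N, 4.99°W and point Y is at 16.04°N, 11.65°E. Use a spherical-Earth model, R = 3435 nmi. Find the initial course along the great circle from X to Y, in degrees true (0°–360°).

105.4°

θ = atan2( sin Δλ·cos φ₂ ,  cos φ₁ sin φ₂ − sin φ₁ cos φ₂ cos Δλ )
  = atan2(+0.2752, -0.0759) = 105.42°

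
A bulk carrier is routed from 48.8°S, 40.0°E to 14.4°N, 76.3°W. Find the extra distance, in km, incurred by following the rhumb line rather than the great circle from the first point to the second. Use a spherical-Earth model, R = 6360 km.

416 km

Great circle: cos σ = sin φ₁ sin φ₂ + cos φ₁ cos φ₂ cos Δλ,  σ = 2.0599 rad → d_gc = 13100.7 km
Rhumb line: Δψ = +1.2325, q = Δφ/Δψ = 0.8950, d_rh = R√(Δφ²+q²Δλ²) = 13516.7 km
Excess = 13516.7 − 13100.7 = 416.0 ≈ 416 km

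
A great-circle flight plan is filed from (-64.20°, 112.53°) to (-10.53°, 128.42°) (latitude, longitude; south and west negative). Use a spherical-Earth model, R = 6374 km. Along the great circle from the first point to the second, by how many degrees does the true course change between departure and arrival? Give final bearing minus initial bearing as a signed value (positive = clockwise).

Initial bearing θ₁ = atan2(sin Δλ cos φ₂, cos φ₁ sin φ₂ − sin φ₁ cos φ₂ cos Δλ) = 19.23°
Final bearing θ₂ = (initial bearing from the destination back to the start) + 180° = 8.38°
Δθ = θ₂ − θ₁ = -10.8°

-10.8°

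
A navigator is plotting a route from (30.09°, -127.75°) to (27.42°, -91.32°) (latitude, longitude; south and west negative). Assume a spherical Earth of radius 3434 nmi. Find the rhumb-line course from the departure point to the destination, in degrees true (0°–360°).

94.8°

Meridional parts: M(φ₁)=+0.5511, M(φ₂)=+0.4980 → ΔM = -0.0532;  Δλ = +0.6358 rad
tan C = Δλ / ΔM = -11.9599 → C = 94.78°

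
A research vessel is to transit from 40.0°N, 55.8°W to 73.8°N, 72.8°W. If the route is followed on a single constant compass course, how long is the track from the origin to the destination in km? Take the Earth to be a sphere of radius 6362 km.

Rhumb course C = atan2(Δλ, Δψ) with Δψ = ln[tan(π/4+φ₂/2)/tan(π/4+φ₁/2)] = +1.1868, Δλ = -0.2967 → C = 345.96°
d = R·|Δφ| / |cos C| = 6362·0.58992 / 0.97014 = 3869 km

3869 km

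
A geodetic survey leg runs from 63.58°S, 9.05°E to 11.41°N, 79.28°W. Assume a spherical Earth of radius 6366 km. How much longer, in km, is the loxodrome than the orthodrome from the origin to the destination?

Great circle: cos σ = sin φ₁ sin φ₂ + cos φ₁ cos φ₂ cos Δλ,  σ = 1.7360 rad → d_gc = 11051.4 km
Rhumb line: Δψ = +1.6498, q = Δφ/Δψ = 0.7933, d_rh = R√(Δφ²+q²Δλ²) = 11403.6 km
Excess = 11403.6 − 11051.4 = 352.2 ≈ 352 km

352 km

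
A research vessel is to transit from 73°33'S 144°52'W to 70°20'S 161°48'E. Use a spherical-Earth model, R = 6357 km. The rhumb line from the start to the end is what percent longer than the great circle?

3.4%

Great circle: σ = 0.2837 rad → d_gc = Rσ = 1803.3 km
Rhumb: Δφ = +0.0561, Δλ = -0.9308, Δψ = +0.1816, q = Δφ/Δψ = 0.3092 → d_rh = R√(Δφ²+q²Δλ²) = 1864.0 km
Excess = (1864.0 − 1803.3) / 1803.3 = 60.7 / 1803.3 = 3.37% ≈ 3.4%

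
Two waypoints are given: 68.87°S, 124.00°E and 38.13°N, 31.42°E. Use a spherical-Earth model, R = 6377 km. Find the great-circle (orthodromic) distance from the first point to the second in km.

14031 km

Haversine: a = sin²(Δφ/2)+cos φ₁ cos φ₂ sin²(Δλ/2) = 0.79435;  σ = 2·atan2(√a,√(1−a))
σ = 126.065° → d = Rσ = 6377·2.20024 = 14031 km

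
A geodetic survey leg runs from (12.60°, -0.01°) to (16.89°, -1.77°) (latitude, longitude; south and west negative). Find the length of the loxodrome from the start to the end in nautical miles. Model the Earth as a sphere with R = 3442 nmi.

Δψ = ln[tan(π/4+φ₂/2)/tan(π/4+φ₁/2)] = +0.0774;  Δφ = +0.0749 rad,  Δλ = -0.0307 rad
q = Δφ/Δψ = 0.9668
d = R·√(Δφ² + q²Δλ²) = 3442·0.08055 = 277 nmi

277 nmi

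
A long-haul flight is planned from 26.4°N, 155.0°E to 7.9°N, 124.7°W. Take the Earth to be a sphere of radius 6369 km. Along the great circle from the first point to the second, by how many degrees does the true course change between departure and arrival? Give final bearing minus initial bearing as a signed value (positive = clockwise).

+28.3°

At departure: θ₁ = atan2(sin Δλ cos φ₂, cos φ₁ sin φ₂ − sin φ₁ cos φ₂ cos Δλ) = 87.13°
At arrival: θ₂ = atan2(sin Δλ cos φ₁, −cos φ₂ sin φ₁ + sin φ₂ cos φ₁ cos Δλ) = 115.42°
Δθ = θ₂ − θ₁ = +28.3°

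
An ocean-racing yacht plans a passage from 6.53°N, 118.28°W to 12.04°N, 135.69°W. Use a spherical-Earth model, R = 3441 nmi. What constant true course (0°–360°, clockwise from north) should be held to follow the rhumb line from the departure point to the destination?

287.8°

Meridional parts: M(φ₁)=+0.1142, M(φ₂)=+0.2117 → ΔM = +0.0975;  Δλ = -0.3039 rad
tan C = Δλ / ΔM = -3.1170 → C = 287.79°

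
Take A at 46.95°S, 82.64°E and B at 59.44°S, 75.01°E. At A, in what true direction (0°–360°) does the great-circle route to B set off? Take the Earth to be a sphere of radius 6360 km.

197.1°

N = sin Δλ·cos φ₂ = -0.0675;  D = cos φ₁ sin φ₂ − sin φ₁ cos φ₂ cos Δλ = -0.2196
initial course = atan2(N, D) = 197.09°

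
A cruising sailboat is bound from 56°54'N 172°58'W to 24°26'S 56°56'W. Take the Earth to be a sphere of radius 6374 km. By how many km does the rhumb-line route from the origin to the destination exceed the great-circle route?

Great circle: cos σ = sin φ₁ sin φ₂ + cos φ₁ cos φ₂ cos Δλ,  σ = 2.1709 rad → d_gc = 13837.3 km
Rhumb line: Δψ = -1.6535, q = Δφ/Δψ = 0.8585, d_rh = R√(Δφ²+q²Δλ²) = 14306.7 km
Excess = 14306.7 − 13837.3 = 469.4 ≈ 469 km

469 km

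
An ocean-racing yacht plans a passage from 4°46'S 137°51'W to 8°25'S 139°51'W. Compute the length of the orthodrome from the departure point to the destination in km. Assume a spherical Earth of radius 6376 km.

cos σ = sin φ₁ sin φ₂ + cos φ₁ cos φ₂ cos Δλ
      = sin(-4.77°)sin(-8.42°) + cos(-4.77°)cos(-8.42°)cos(-2.00°) = 0.9974
σ = 4.156° → d = Rσ = 6376·0.07253 = 462 km

462 km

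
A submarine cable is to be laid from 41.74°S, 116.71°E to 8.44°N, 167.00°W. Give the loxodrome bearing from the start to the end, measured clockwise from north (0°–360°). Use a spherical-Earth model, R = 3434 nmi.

54.5°

Δψ = ln[tan(π/4+φ₂/2)/tan(π/4+φ₁/2)] = +0.9509
Δλ = +1.3315 rad (taken the short way round)
course = atan2(Δλ, Δψ) = 54.47°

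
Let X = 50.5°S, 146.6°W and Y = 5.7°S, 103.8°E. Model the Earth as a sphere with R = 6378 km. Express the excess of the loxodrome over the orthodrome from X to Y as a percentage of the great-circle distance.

Great circle: σ = 1.7069 rad → d_gc = Rσ = 10886.6 km
Rhumb: Δφ = +0.7819, Δλ = -1.9129, Δψ = +0.9247, q = Δφ/Δψ = 0.8456 → d_rh = R√(Δφ²+q²Δλ²) = 11458.7 km
Excess = (11458.7 − 10886.6) / 10886.6 = 572.1 / 10886.6 = 5.26% ≈ 5.3%

5.3%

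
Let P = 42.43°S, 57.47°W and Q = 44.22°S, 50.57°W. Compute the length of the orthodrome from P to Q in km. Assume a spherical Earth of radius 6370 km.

592 km

cos σ = sin φ₁ sin φ₂ + cos φ₁ cos φ₂ cos Δλ
      = sin(-42.43°)sin(-44.22°) + cos(-42.43°)cos(-44.22°)cos(6.90°) = 0.9957
σ = 5.327° → d = Rσ = 6370·0.09298 = 592 km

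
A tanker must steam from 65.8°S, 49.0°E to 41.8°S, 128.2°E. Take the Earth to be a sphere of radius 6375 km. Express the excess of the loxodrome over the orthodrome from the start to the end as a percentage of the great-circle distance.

Great circle: σ = 0.8430 rad → d_gc = Rσ = 5374.2 km
Rhumb: Δφ = +0.4189, Δλ = +1.3823, Δψ = +0.7355, q = Δφ/Δψ = 0.5695 → d_rh = R√(Δφ²+q²Δλ²) = 5684.8 km
Excess = (5684.8 − 5374.2) / 5374.2 = 310.6 / 5374.2 = 5.78% ≈ 5.8%

5.8%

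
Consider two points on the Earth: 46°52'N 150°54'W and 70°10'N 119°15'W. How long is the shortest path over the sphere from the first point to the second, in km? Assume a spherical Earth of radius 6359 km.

3094 km

Haversine: a = sin²(Δφ/2)+cos φ₁ cos φ₂ sin²(Δλ/2) = 0.05803;  σ = 2·atan2(√a,√(1−a))
σ = 27.878° → d = Rσ = 6359·0.48656 = 3094 km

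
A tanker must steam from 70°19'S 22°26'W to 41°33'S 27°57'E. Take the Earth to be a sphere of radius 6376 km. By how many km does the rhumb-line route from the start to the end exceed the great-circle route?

Great circle: cos σ = sin φ₁ sin φ₂ + cos φ₁ cos φ₂ cos Δλ,  σ = 0.6677 rad → d_gc = 4257.24 km
Rhumb line: Δψ = +0.9531, q = Δφ/Δψ = 0.5268, d_rh = R√(Δφ²+q²Δλ²) = 4355.66 km
Excess = 4355.66 − 4257.24 = 98.42 ≈ 98 km

98 km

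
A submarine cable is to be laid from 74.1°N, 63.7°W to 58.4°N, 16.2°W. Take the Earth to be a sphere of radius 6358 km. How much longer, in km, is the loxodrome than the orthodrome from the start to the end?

Great circle: cos σ = sin φ₁ sin φ₂ + cos φ₁ cos φ₂ cos Δλ,  σ = 0.4125 rad → d_gc = 2622.7 km
Rhumb line: Δψ = -0.7062, q = Δφ/Δψ = 0.3880, d_rh = R√(Δφ²+q²Δλ²) = 2686.7 km
Excess = 2686.7 − 2622.7 = 64.0 ≈ 64 km

64 km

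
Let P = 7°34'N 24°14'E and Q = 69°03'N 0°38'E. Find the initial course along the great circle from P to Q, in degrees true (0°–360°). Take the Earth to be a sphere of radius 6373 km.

350.8°

N = sin Δλ·cos φ₂ = -0.1431;  D = cos φ₁ sin φ₂ − sin φ₁ cos φ₂ cos Δλ = +0.8826
initial course = atan2(N, D) = 350.79°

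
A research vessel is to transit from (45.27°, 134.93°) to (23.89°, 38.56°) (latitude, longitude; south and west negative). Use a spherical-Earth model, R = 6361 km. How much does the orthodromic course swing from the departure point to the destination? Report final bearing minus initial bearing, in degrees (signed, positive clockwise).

-65.7°

At departure: θ₁ = atan2(sin Δλ cos φ₂, cos φ₁ sin φ₂ − sin φ₁ cos φ₂ cos Δλ) = 291.45°
At arrival: θ₂ = atan2(sin Δλ cos φ₁, −cos φ₂ sin φ₁ + sin φ₂ cos φ₁ cos Δλ) = 225.76°
Δθ = θ₂ − θ₁ = -65.7°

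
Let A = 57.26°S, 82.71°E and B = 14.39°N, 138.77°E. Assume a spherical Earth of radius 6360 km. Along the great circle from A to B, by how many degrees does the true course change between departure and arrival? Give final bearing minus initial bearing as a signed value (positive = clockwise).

At departure: θ₁ = atan2(sin Δλ cos φ₂, cos φ₁ sin φ₂ − sin φ₁ cos φ₂ cos Δλ) = 53.75°
At arrival: θ₂ = atan2(sin Δλ cos φ₁, −cos φ₂ sin φ₁ + sin φ₂ cos φ₁ cos Δλ) = 26.76°
Δθ = θ₂ − θ₁ = -27.0°

-27.0°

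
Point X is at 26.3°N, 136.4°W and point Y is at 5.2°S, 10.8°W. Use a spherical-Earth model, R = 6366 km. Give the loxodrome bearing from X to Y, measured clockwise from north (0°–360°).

104.5°

Δψ = ln[tan(π/4+φ₂/2)/tan(π/4+φ₁/2)] = -0.5669
Δλ = +2.1921 rad (taken the short way round)
course = atan2(Δλ, Δψ) = 104.50°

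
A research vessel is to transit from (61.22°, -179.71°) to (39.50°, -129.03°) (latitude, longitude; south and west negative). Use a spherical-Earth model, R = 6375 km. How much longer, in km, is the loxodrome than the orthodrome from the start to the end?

Great circle: cos σ = sin φ₁ sin φ₂ + cos φ₁ cos φ₂ cos Δλ,  σ = 0.6552 rad → d_gc = 4177.1 km
Rhumb line: Δψ = -0.6088, q = Δφ/Δψ = 0.6227, d_rh = R√(Δφ²+q²Δλ²) = 4262.5 km
Excess = 4262.5 − 4177.1 = 85.4 ≈ 85 km

85 km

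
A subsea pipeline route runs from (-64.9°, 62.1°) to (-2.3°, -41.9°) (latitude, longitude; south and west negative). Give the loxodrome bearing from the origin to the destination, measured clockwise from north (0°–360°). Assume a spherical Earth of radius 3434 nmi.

Δψ = ln[tan(π/4+φ₂/2)/tan(π/4+φ₁/2)] = +1.4622
Δλ = -1.8151 rad (taken the short way round)
course = atan2(Δλ, Δψ) = 308.85°

308.9°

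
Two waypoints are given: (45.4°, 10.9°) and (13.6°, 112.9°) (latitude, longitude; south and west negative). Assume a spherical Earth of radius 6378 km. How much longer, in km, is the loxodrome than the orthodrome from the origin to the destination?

Great circle: cos σ = sin φ₁ sin φ₂ + cos φ₁ cos φ₂ cos Δλ,  σ = 1.5453 rad → d_gc = 9855.7 km
Rhumb line: Δψ = -0.6517, q = Δφ/Δψ = 0.8517, d_rh = R√(Δφ²+q²Δλ²) = 10298.0 km
Excess = 10298.0 − 9855.7 = 442.3 ≈ 442 km

442 km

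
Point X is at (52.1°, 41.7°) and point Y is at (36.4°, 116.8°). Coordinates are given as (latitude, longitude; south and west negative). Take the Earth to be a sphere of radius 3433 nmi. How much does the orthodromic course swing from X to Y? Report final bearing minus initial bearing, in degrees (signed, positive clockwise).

At departure: θ₁ = atan2(sin Δλ cos φ₂, cos φ₁ sin φ₂ − sin φ₁ cos φ₂ cos Δλ) = 75.50°
At arrival: θ₂ = atan2(sin Δλ cos φ₁, −cos φ₂ sin φ₁ + sin φ₂ cos φ₁ cos Δλ) = 132.37°
Δθ = θ₂ − θ₁ = +56.9°

+56.9°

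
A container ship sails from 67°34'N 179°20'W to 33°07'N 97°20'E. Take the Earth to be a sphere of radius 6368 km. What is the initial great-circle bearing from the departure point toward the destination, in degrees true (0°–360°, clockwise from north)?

N = sin Δλ·cos φ₂ = -0.8319;  D = cos φ₁ sin φ₂ − sin φ₁ cos φ₂ cos Δλ = +0.1186
initial course = atan2(N, D) = 278.11°

278.1°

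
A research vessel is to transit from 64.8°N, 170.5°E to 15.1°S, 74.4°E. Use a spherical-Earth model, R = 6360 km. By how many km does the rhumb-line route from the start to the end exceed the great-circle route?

444 km

Great circle: cos σ = sin φ₁ sin φ₂ + cos φ₁ cos φ₂ cos Δλ,  σ = 1.8540 rad → d_gc = 11791.2 km
Rhumb line: Δψ = -1.7649, q = Δφ/Δψ = 0.7902, d_rh = R√(Δφ²+q²Δλ²) = 12235.5 km
Excess = 12235.5 − 11791.2 = 444.3 ≈ 444 km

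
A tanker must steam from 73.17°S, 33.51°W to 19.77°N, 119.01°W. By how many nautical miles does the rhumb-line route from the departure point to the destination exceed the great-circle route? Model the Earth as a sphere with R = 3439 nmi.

224 nmi

Great circle: cos σ = sin φ₁ sin φ₂ + cos φ₁ cos φ₂ cos Δλ,  σ = 1.8780 rad → d_gc = 6458.4 nmi
Rhumb line: Δψ = +2.2631, q = Δφ/Δψ = 0.7168, d_rh = R√(Δφ²+q²Δλ²) = 6682.0 nmi
Excess = 6682.0 − 6458.4 = 223.6 ≈ 224 nmi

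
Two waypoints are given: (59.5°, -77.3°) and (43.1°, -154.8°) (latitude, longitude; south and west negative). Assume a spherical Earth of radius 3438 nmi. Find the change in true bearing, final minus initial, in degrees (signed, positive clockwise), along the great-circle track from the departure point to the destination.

-64.7°

At departure: θ₁ = atan2(sin Δλ cos φ₂, cos φ₁ sin φ₂ − sin φ₁ cos φ₂ cos Δλ) = 286.46°
At arrival: θ₂ = atan2(sin Δλ cos φ₁, −cos φ₂ sin φ₁ + sin φ₂ cos φ₁ cos Δλ) = 221.81°
Δθ = θ₂ − θ₁ = -64.7°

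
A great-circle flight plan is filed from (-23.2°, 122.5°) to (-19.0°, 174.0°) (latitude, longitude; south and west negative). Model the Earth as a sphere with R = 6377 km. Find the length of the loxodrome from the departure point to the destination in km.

5366 km

Rhumb course C = atan2(Δλ, Δψ) with Δψ = ln[tan(π/4+φ₂/2)/tan(π/4+φ₁/2)] = +0.0786, Δλ = +0.8988 → C = 85.00°
d = R·|Δφ| / |cos C| = 6377·0.07330 / 0.08711 = 5366 km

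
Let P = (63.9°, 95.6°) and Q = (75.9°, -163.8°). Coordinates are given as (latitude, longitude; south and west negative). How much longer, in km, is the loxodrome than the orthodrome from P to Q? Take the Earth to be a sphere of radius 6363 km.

Great circle: cos σ = sin φ₁ sin φ₂ + cos φ₁ cos φ₂ cos Δλ,  σ = 0.5524 rad → d_gc = 3515.1 km
Rhumb line: Δψ = +0.6282, q = Δφ/Δψ = 0.3334, d_rh = R√(Δφ²+q²Δλ²) = 3956.0 km
Excess = 3956.0 − 3515.1 = 440.9 ≈ 441 km

441 km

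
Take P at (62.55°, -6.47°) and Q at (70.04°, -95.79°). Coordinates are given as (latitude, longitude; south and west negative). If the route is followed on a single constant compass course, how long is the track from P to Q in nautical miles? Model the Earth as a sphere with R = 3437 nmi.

Rhumb course C = atan2(Δλ, Δψ) with Δψ = ln[tan(π/4+φ₂/2)/tan(π/4+φ₁/2)] = +0.3278, Δλ = -1.5589 → C = 281.88°
d = R·|Δφ| / |cos C| = 3437·0.13073 / 0.20580 = 2183 nmi

2183 nmi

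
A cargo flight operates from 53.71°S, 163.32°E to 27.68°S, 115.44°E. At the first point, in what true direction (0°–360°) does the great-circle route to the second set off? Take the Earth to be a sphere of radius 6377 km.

287.2°

θ = atan2( sin Δλ·cos φ₂ ,  cos φ₁ sin φ₂ − sin φ₁ cos φ₂ cos Δλ )
  = atan2(-0.6569, +0.2038) = 287.24°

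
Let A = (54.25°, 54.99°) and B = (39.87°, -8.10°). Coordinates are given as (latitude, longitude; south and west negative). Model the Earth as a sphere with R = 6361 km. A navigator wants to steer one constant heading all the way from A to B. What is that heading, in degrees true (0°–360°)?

Meridional parts: M(φ₁)=+1.1316, M(φ₂)=+0.7600 → ΔM = -0.3717;  Δλ = -1.1011 rad
tan C = Δλ / ΔM = +2.9626 → C = 251.35°

251.3°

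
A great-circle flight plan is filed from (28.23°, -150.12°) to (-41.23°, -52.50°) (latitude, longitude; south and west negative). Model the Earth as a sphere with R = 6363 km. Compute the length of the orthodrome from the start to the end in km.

cos σ = sin φ₁ sin φ₂ + cos φ₁ cos φ₂ cos Δλ
      = sin(28.23°)sin(-41.23°) + cos(28.23°)cos(-41.23°)cos(97.62°) = -0.3996
σ = 113.554° → d = Rσ = 6363·1.98190 = 12611 km

12611 km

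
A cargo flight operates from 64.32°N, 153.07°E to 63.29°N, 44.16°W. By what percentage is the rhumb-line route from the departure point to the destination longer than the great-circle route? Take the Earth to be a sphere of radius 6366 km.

38.8%

Great circle: σ = 0.9033 rad → d_gc = Rσ = 5750.4 km
Rhumb: Δφ = -0.0180, Δλ = +2.8409, Δψ = -0.0407, q = Δφ/Δψ = 0.4414 → d_rh = R√(Δφ²+q²Δλ²) = 7983.0 km
Excess = (7983.0 − 5750.4) / 5750.4 = 2232.6 / 5750.4 = 38.83% ≈ 38.8%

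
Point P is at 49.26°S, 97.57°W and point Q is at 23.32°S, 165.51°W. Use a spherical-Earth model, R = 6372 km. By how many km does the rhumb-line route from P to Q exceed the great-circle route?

Great circle: cos σ = sin φ₁ sin φ₂ + cos φ₁ cos φ₂ cos Δλ,  σ = 1.0180 rad → d_gc = 6487.0 km
Rhumb line: Δψ = +0.5720, q = Δφ/Δψ = 0.7915, d_rh = R√(Δφ²+q²Δλ²) = 6639.8 km
Excess = 6639.8 − 6487.0 = 152.8 ≈ 153 km

153 km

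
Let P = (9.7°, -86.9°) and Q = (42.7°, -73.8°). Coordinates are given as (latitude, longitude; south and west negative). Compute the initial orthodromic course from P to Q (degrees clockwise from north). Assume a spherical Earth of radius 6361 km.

N = sin Δλ·cos φ₂ = +0.1666;  D = cos φ₁ sin φ₂ − sin φ₁ cos φ₂ cos Δλ = +0.5479
initial course = atan2(N, D) = 16.91°

16.9°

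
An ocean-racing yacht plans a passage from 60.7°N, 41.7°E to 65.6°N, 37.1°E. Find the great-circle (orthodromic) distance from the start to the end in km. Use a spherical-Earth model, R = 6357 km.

590 km

cos σ = sin φ₁ sin φ₂ + cos φ₁ cos φ₂ cos Δλ
      = sin(60.70°)sin(65.60°) + cos(60.70°)cos(65.60°)cos(-4.60°) = 0.9957
σ = 5.319° → d = Rσ = 6357·0.09283 = 590 km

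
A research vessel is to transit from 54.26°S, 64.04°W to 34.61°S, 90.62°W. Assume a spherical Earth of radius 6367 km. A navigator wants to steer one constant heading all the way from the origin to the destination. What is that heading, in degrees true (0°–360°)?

Meridional parts: M(φ₁)=-1.1319, M(φ₂)=-0.6445 → ΔM = +0.4874;  Δλ = -0.4639 rad
tan C = Δλ / ΔM = -0.9519 → C = 316.41°

316.4°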